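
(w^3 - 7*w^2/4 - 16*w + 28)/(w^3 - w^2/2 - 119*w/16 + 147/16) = 4*(w^2 - 16)/(4*w^2 + 5*w - 21)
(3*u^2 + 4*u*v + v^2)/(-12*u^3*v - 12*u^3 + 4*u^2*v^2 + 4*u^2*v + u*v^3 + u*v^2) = (3*u^2 + 4*u*v + v^2)/(u*(-12*u^2*v - 12*u^2 + 4*u*v^2 + 4*u*v + v^3 + v^2))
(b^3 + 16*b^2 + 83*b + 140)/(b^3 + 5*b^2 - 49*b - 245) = (b + 4)/(b - 7)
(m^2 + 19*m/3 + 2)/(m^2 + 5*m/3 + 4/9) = 3*(m + 6)/(3*m + 4)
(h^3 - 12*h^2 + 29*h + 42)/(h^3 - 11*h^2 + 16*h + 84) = (h + 1)/(h + 2)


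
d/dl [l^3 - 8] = 3*l^2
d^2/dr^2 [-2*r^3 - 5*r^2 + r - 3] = -12*r - 10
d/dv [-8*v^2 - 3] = -16*v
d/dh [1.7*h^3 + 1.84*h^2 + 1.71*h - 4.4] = 5.1*h^2 + 3.68*h + 1.71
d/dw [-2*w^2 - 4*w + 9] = -4*w - 4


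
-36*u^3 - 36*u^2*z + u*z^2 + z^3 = (-6*u + z)*(u + z)*(6*u + z)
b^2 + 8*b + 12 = (b + 2)*(b + 6)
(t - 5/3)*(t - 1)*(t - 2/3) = t^3 - 10*t^2/3 + 31*t/9 - 10/9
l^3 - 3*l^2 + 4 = (l - 2)^2*(l + 1)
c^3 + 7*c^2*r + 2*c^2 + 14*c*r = c*(c + 2)*(c + 7*r)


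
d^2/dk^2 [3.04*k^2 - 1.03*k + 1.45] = 6.08000000000000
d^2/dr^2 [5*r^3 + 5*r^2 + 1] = 30*r + 10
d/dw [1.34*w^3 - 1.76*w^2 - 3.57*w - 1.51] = 4.02*w^2 - 3.52*w - 3.57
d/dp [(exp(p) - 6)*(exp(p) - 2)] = 2*(exp(p) - 4)*exp(p)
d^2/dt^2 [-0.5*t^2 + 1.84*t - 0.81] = -1.00000000000000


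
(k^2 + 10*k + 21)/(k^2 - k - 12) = (k + 7)/(k - 4)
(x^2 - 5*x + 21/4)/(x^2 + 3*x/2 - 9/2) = (x - 7/2)/(x + 3)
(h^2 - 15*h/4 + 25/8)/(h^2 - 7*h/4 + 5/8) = (2*h - 5)/(2*h - 1)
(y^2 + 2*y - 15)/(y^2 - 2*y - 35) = (y - 3)/(y - 7)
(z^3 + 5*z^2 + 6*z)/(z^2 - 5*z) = (z^2 + 5*z + 6)/(z - 5)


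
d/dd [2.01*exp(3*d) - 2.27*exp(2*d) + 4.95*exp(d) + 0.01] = (6.03*exp(2*d) - 4.54*exp(d) + 4.95)*exp(d)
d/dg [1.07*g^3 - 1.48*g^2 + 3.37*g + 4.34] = 3.21*g^2 - 2.96*g + 3.37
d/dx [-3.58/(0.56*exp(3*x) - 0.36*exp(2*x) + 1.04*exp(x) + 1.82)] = (6.0144*exp(2*x) - 2.5776*exp(x) + 3.7232)*exp(x)/(0.56*exp(3*x) - 0.36*exp(2*x) + 1.04*exp(x) + 1.82)^2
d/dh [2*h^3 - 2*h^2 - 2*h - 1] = 6*h^2 - 4*h - 2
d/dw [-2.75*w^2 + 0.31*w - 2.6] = 0.31 - 5.5*w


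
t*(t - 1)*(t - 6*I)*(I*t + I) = I*t^4 + 6*t^3 - I*t^2 - 6*t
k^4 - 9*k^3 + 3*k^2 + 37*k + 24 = (k - 8)*(k - 3)*(k + 1)^2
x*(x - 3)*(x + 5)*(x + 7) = x^4 + 9*x^3 - x^2 - 105*x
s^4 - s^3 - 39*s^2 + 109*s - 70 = (s - 5)*(s - 2)*(s - 1)*(s + 7)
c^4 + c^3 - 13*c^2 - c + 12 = (c - 3)*(c - 1)*(c + 1)*(c + 4)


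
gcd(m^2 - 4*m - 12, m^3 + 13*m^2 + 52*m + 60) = m + 2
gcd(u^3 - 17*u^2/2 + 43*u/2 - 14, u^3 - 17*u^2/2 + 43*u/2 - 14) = u^3 - 17*u^2/2 + 43*u/2 - 14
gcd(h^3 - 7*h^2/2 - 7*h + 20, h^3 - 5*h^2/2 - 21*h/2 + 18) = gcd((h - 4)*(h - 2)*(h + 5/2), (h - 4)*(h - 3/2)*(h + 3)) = h - 4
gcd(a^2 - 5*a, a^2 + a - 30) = a - 5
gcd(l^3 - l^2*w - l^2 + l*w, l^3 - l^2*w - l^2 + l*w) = -l^3 + l^2*w + l^2 - l*w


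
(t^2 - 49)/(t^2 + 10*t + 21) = (t - 7)/(t + 3)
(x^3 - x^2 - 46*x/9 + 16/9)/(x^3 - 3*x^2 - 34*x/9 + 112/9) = (3*x - 1)/(3*x - 7)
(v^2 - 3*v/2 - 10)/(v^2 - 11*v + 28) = (v + 5/2)/(v - 7)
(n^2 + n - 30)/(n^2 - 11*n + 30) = (n + 6)/(n - 6)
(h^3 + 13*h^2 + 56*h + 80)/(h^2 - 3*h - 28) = (h^2 + 9*h + 20)/(h - 7)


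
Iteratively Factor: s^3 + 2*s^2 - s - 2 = (s - 1)*(s^2 + 3*s + 2) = (s - 1)*(s + 2)*(s + 1)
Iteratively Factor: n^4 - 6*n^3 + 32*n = (n - 4)*(n^3 - 2*n^2 - 8*n) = (n - 4)*(n + 2)*(n^2 - 4*n) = (n - 4)^2*(n + 2)*(n)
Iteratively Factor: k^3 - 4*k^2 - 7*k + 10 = (k + 2)*(k^2 - 6*k + 5) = (k - 5)*(k + 2)*(k - 1)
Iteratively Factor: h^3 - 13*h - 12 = (h + 1)*(h^2 - h - 12) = (h - 4)*(h + 1)*(h + 3)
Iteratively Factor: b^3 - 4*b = (b - 2)*(b^2 + 2*b) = (b - 2)*(b + 2)*(b)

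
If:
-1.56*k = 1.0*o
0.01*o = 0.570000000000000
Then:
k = -36.54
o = 57.00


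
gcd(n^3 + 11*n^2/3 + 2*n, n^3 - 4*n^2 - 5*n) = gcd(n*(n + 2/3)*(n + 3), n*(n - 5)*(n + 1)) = n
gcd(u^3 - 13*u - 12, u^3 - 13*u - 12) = u^3 - 13*u - 12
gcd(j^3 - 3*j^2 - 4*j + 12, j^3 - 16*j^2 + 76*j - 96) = j - 2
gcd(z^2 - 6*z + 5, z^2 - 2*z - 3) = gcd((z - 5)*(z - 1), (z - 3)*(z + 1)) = 1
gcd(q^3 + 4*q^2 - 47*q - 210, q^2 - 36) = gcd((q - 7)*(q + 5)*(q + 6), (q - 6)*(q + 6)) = q + 6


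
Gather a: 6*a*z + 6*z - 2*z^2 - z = 6*a*z - 2*z^2 + 5*z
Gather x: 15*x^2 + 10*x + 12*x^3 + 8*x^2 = 12*x^3 + 23*x^2 + 10*x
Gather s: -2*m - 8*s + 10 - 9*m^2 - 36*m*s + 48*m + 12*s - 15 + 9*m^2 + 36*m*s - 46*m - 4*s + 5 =0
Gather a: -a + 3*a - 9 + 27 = 2*a + 18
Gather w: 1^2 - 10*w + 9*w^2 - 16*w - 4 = 9*w^2 - 26*w - 3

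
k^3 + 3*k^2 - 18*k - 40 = (k - 4)*(k + 2)*(k + 5)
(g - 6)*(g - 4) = g^2 - 10*g + 24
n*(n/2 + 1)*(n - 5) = n^3/2 - 3*n^2/2 - 5*n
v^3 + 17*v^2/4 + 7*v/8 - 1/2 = (v - 1/4)*(v + 1/2)*(v + 4)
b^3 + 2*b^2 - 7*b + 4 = (b - 1)^2*(b + 4)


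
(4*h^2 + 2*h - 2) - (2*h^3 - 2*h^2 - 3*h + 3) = -2*h^3 + 6*h^2 + 5*h - 5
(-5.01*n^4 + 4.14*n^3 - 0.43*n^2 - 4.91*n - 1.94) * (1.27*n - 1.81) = -6.3627*n^5 + 14.3259*n^4 - 8.0395*n^3 - 5.4574*n^2 + 6.4233*n + 3.5114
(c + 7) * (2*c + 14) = 2*c^2 + 28*c + 98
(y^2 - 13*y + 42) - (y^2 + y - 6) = 48 - 14*y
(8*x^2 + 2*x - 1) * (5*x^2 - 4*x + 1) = 40*x^4 - 22*x^3 - 5*x^2 + 6*x - 1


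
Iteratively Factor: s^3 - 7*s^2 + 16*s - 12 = (s - 2)*(s^2 - 5*s + 6) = (s - 2)^2*(s - 3)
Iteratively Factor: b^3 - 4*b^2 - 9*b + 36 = (b - 4)*(b^2 - 9) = (b - 4)*(b + 3)*(b - 3)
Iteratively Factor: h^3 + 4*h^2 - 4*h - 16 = (h - 2)*(h^2 + 6*h + 8) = (h - 2)*(h + 4)*(h + 2)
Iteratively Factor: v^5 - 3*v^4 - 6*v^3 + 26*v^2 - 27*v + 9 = (v - 1)*(v^4 - 2*v^3 - 8*v^2 + 18*v - 9) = (v - 1)^2*(v^3 - v^2 - 9*v + 9) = (v - 3)*(v - 1)^2*(v^2 + 2*v - 3) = (v - 3)*(v - 1)^3*(v + 3)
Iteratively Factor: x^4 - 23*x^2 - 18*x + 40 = (x - 1)*(x^3 + x^2 - 22*x - 40) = (x - 1)*(x + 2)*(x^2 - x - 20) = (x - 5)*(x - 1)*(x + 2)*(x + 4)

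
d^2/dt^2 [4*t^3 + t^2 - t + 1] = 24*t + 2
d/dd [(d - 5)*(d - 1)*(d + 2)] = 3*d^2 - 8*d - 7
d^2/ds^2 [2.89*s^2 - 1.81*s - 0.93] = 5.78000000000000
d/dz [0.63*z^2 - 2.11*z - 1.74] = 1.26*z - 2.11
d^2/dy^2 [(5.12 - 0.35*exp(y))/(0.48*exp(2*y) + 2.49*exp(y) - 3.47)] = (-0.08064*exp(4*y) + 5.136912*exp(3*y) + 14.860512*exp(2*y) + 62.831895*exp(y) + 40.024021)*exp(y)/(0.110592*exp(6*y) + 1.721088*exp(5*y) + 6.52968*exp(4*y) - 9.44581499999999*exp(3*y) - 47.204145*exp(2*y) + 89.945523*exp(y) - 41.781923)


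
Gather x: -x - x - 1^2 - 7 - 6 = -2*x - 14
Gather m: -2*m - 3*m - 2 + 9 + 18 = 25 - 5*m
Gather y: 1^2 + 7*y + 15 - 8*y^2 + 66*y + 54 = -8*y^2 + 73*y + 70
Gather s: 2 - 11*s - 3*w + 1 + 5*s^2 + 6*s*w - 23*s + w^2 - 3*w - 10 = 5*s^2 + s*(6*w - 34) + w^2 - 6*w - 7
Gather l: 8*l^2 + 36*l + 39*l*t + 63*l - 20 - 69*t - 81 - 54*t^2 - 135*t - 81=8*l^2 + l*(39*t + 99) - 54*t^2 - 204*t - 182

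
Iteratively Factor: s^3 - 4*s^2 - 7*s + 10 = (s - 1)*(s^2 - 3*s - 10) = (s - 1)*(s + 2)*(s - 5)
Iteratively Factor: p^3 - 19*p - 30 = (p + 2)*(p^2 - 2*p - 15) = (p + 2)*(p + 3)*(p - 5)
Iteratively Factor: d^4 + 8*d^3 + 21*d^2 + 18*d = (d + 2)*(d^3 + 6*d^2 + 9*d) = d*(d + 2)*(d^2 + 6*d + 9) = d*(d + 2)*(d + 3)*(d + 3)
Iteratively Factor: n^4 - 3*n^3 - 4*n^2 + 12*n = (n - 2)*(n^3 - n^2 - 6*n) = (n - 3)*(n - 2)*(n^2 + 2*n) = (n - 3)*(n - 2)*(n + 2)*(n)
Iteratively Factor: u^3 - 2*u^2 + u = (u - 1)*(u^2 - u) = u*(u - 1)*(u - 1)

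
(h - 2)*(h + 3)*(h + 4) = h^3 + 5*h^2 - 2*h - 24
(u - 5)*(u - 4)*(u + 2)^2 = u^4 - 5*u^3 - 12*u^2 + 44*u + 80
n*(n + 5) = n^2 + 5*n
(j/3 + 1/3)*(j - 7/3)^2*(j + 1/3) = j^4/3 - 10*j^3/9 - 4*j^2/27 + 154*j/81 + 49/81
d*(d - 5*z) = d^2 - 5*d*z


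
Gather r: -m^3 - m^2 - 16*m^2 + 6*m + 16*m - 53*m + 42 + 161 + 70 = -m^3 - 17*m^2 - 31*m + 273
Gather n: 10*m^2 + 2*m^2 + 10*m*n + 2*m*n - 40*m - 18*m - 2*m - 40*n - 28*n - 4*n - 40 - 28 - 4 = 12*m^2 - 60*m + n*(12*m - 72) - 72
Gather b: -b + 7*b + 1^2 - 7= 6*b - 6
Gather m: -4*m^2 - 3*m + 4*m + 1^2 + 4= -4*m^2 + m + 5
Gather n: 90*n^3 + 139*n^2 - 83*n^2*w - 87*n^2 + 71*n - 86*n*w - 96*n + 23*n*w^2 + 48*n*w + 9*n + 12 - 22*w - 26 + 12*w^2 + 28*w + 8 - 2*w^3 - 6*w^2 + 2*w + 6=90*n^3 + n^2*(52 - 83*w) + n*(23*w^2 - 38*w - 16) - 2*w^3 + 6*w^2 + 8*w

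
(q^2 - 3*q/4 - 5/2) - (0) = q^2 - 3*q/4 - 5/2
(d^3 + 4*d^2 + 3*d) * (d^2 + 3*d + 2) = d^5 + 7*d^4 + 17*d^3 + 17*d^2 + 6*d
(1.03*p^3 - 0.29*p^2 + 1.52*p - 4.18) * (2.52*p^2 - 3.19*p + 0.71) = 2.5956*p^5 - 4.0165*p^4 + 5.4868*p^3 - 15.5883*p^2 + 14.4134*p - 2.9678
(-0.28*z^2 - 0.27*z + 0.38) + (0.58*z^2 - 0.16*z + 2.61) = 0.3*z^2 - 0.43*z + 2.99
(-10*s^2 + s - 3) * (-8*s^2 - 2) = 80*s^4 - 8*s^3 + 44*s^2 - 2*s + 6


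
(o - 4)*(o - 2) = o^2 - 6*o + 8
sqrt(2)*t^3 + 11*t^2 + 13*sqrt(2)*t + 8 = (t + sqrt(2))*(t + 4*sqrt(2))*(sqrt(2)*t + 1)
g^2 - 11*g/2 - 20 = (g - 8)*(g + 5/2)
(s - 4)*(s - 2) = s^2 - 6*s + 8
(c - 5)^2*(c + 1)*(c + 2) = c^4 - 7*c^3 - 3*c^2 + 55*c + 50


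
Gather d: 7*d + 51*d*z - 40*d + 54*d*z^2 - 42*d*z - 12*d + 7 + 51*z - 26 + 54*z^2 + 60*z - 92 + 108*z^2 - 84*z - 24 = d*(54*z^2 + 9*z - 45) + 162*z^2 + 27*z - 135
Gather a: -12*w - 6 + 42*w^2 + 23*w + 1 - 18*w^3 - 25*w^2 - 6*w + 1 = -18*w^3 + 17*w^2 + 5*w - 4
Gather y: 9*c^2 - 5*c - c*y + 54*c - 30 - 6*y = 9*c^2 + 49*c + y*(-c - 6) - 30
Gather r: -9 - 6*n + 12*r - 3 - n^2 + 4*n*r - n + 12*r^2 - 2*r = -n^2 - 7*n + 12*r^2 + r*(4*n + 10) - 12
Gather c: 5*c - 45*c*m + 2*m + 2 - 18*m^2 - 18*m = c*(5 - 45*m) - 18*m^2 - 16*m + 2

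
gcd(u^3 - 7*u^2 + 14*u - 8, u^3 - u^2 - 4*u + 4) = u^2 - 3*u + 2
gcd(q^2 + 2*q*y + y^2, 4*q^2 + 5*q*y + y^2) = q + y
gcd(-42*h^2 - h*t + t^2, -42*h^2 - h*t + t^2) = -42*h^2 - h*t + t^2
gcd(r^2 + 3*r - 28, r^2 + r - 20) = r - 4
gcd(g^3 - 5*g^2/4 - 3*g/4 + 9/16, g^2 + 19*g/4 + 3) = g + 3/4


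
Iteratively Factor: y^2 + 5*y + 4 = (y + 1)*(y + 4)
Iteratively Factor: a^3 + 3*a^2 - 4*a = (a + 4)*(a^2 - a) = a*(a + 4)*(a - 1)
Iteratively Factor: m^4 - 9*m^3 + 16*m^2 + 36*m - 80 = (m - 5)*(m^3 - 4*m^2 - 4*m + 16) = (m - 5)*(m - 4)*(m^2 - 4) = (m - 5)*(m - 4)*(m - 2)*(m + 2)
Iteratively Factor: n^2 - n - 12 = (n + 3)*(n - 4)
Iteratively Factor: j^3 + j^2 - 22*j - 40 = (j + 2)*(j^2 - j - 20) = (j + 2)*(j + 4)*(j - 5)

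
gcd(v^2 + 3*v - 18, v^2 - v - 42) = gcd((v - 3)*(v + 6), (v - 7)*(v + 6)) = v + 6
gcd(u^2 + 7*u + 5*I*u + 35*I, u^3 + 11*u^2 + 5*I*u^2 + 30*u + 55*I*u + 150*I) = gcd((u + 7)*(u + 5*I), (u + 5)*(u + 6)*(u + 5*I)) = u + 5*I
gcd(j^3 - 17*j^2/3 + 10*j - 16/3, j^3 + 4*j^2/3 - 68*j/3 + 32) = j^2 - 14*j/3 + 16/3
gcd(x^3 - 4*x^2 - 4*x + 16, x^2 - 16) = x - 4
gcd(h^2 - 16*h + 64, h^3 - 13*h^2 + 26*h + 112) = h - 8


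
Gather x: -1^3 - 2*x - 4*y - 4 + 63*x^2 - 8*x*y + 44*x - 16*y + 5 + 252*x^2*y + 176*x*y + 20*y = x^2*(252*y + 63) + x*(168*y + 42)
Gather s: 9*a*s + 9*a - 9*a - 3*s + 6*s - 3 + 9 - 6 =s*(9*a + 3)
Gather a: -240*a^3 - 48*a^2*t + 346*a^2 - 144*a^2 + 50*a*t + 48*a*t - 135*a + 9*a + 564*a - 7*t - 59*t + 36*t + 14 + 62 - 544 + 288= -240*a^3 + a^2*(202 - 48*t) + a*(98*t + 438) - 30*t - 180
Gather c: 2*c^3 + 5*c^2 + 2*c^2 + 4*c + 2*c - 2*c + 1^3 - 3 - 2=2*c^3 + 7*c^2 + 4*c - 4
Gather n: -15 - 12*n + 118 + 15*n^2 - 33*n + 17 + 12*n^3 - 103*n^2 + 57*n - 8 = 12*n^3 - 88*n^2 + 12*n + 112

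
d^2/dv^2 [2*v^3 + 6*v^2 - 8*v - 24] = 12*v + 12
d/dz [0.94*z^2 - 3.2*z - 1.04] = 1.88*z - 3.2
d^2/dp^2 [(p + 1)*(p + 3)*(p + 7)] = 6*p + 22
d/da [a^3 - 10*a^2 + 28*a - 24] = 3*a^2 - 20*a + 28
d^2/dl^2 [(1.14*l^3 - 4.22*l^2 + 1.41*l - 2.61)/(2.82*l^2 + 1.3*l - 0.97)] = (-1.4210854715202e-14*l^5 - 2.8421709430404e-14*l^4 + 63.45672*l^3 - 202.420152*l^2 - 27.83232*l - 27.485764)/(22.425768*l^6 + 31.01436*l^5 - 8.844084*l^4 - 19.13912*l^3 + 3.042114*l^2 + 3.66951*l - 0.912673)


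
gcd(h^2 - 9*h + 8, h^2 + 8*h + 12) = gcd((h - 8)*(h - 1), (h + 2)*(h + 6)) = 1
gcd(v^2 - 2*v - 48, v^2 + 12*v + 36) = v + 6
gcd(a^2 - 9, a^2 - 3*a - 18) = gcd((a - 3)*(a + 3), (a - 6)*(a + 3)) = a + 3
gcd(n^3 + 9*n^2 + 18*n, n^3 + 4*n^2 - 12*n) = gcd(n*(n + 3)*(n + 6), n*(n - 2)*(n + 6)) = n^2 + 6*n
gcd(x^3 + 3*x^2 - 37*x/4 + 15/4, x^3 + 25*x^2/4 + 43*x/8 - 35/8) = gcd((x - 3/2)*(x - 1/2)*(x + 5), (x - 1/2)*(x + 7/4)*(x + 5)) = x^2 + 9*x/2 - 5/2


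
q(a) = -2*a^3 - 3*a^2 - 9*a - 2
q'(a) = -6*a^2 - 6*a - 9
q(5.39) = -450.85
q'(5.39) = -215.65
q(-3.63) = 86.80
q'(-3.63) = -66.28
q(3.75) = -183.41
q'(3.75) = -115.88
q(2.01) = -48.45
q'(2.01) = -45.30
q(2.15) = -55.09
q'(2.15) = -49.64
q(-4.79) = 192.08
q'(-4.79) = -117.92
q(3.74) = -182.25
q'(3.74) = -115.37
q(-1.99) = 19.79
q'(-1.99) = -20.82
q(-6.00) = 376.00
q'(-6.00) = -189.00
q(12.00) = -3998.00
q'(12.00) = -945.00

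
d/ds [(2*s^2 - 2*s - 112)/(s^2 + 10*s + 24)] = 2*(11*s^2 + 160*s + 536)/(s^4 + 20*s^3 + 148*s^2 + 480*s + 576)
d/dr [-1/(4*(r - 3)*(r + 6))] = (2*r + 3)/(4*(r - 3)^2*(r + 6)^2)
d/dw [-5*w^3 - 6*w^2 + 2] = 3*w*(-5*w - 4)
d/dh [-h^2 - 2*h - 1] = -2*h - 2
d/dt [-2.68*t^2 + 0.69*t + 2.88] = 0.69 - 5.36*t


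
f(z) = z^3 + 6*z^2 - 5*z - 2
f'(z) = 3*z^2 + 12*z - 5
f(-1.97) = 23.49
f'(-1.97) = -17.00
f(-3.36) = 44.60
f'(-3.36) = -11.45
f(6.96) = 591.00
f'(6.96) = 223.84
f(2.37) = 33.16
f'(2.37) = 40.29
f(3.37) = 87.56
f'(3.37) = 69.51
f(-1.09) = 9.28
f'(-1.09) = -14.52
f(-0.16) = -1.05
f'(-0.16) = -6.84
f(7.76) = 787.79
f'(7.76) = 268.77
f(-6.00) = 28.00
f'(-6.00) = 31.00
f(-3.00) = 40.00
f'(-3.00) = -14.00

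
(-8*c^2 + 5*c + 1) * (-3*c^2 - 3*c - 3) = 24*c^4 + 9*c^3 + 6*c^2 - 18*c - 3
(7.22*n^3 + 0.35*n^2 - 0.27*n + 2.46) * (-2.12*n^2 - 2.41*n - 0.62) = -15.3064*n^5 - 18.1422*n^4 - 4.7475*n^3 - 4.7815*n^2 - 5.7612*n - 1.5252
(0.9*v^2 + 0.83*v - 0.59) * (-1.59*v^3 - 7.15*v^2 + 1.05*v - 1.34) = -1.431*v^5 - 7.7547*v^4 - 4.0514*v^3 + 3.884*v^2 - 1.7317*v + 0.7906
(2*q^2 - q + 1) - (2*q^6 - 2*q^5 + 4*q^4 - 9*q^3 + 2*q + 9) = -2*q^6 + 2*q^5 - 4*q^4 + 9*q^3 + 2*q^2 - 3*q - 8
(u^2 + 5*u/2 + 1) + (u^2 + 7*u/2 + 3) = 2*u^2 + 6*u + 4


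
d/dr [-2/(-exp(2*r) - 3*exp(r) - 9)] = (-4*exp(r) - 6)*exp(r)/(exp(2*r) + 3*exp(r) + 9)^2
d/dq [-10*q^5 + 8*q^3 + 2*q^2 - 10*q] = -50*q^4 + 24*q^2 + 4*q - 10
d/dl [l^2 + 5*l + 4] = 2*l + 5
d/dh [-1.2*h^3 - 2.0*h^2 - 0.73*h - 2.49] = -3.6*h^2 - 4.0*h - 0.73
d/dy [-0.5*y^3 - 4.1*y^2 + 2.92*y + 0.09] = -1.5*y^2 - 8.2*y + 2.92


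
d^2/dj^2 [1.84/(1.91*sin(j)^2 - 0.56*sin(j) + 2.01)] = (-26.850016*sin(j)^4 + 5.904192*sin(j)^3 + 67.953776*sin(j)^2 - 13.879488*sin(j) - 12.97384)/(1.91*sin(j)^2 - 0.56*sin(j) + 2.01)^3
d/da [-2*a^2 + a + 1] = 1 - 4*a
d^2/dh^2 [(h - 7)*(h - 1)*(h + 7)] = 6*h - 2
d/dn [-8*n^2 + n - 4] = 1 - 16*n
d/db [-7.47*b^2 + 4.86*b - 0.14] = 4.86 - 14.94*b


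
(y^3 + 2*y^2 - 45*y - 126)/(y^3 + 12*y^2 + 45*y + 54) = (y - 7)/(y + 3)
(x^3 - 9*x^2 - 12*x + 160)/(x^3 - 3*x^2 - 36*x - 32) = (x - 5)/(x + 1)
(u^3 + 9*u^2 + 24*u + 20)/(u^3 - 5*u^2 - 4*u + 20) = (u^2 + 7*u + 10)/(u^2 - 7*u + 10)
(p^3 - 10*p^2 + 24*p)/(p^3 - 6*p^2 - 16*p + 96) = p/(p + 4)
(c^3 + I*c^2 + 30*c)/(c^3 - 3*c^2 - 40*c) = (c^2 + I*c + 30)/(c^2 - 3*c - 40)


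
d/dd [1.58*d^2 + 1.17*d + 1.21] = 3.16*d + 1.17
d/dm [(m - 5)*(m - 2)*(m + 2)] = 3*m^2 - 10*m - 4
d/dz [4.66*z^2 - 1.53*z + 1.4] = 9.32*z - 1.53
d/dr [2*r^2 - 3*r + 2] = 4*r - 3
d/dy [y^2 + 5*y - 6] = 2*y + 5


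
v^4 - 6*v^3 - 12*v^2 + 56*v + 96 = (v - 6)*(v - 4)*(v + 2)^2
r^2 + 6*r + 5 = (r + 1)*(r + 5)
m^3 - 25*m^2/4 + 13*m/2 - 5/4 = (m - 5)*(m - 1)*(m - 1/4)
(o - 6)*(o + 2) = o^2 - 4*o - 12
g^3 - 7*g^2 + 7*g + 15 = (g - 5)*(g - 3)*(g + 1)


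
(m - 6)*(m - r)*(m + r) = m^3 - 6*m^2 - m*r^2 + 6*r^2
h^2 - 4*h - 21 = (h - 7)*(h + 3)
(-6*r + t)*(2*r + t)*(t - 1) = -12*r^2*t + 12*r^2 - 4*r*t^2 + 4*r*t + t^3 - t^2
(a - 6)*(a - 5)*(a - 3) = a^3 - 14*a^2 + 63*a - 90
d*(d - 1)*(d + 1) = d^3 - d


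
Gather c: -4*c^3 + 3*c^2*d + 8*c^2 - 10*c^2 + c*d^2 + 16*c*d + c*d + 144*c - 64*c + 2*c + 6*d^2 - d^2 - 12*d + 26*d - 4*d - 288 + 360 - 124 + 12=-4*c^3 + c^2*(3*d - 2) + c*(d^2 + 17*d + 82) + 5*d^2 + 10*d - 40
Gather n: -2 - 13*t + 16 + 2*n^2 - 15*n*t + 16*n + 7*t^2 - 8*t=2*n^2 + n*(16 - 15*t) + 7*t^2 - 21*t + 14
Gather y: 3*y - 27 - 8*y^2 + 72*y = -8*y^2 + 75*y - 27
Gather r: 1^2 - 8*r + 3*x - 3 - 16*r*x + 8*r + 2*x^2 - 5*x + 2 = -16*r*x + 2*x^2 - 2*x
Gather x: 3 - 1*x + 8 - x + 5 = 16 - 2*x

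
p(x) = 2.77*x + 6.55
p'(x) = 2.77000000000000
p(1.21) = 9.90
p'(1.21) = 2.77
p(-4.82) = -6.80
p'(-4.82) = 2.77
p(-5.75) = -9.38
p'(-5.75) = 2.77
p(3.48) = 16.19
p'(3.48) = 2.77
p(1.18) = 9.82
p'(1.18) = 2.77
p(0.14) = 6.94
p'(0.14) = 2.77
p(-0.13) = 6.19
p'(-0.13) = 2.77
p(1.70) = 11.26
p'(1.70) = 2.77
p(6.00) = 23.17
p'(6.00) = 2.77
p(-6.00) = -10.07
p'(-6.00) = 2.77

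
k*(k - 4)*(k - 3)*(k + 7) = k^4 - 37*k^2 + 84*k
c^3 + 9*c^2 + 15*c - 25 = (c - 1)*(c + 5)^2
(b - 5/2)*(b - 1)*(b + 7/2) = b^3 - 39*b/4 + 35/4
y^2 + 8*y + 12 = (y + 2)*(y + 6)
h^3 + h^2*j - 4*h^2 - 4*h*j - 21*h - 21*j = (h - 7)*(h + 3)*(h + j)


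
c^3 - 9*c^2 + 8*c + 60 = (c - 6)*(c - 5)*(c + 2)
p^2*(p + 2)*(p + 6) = p^4 + 8*p^3 + 12*p^2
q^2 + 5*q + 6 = (q + 2)*(q + 3)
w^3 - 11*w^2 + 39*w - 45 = (w - 5)*(w - 3)^2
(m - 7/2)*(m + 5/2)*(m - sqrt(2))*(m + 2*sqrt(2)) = m^4 - m^3 + sqrt(2)*m^3 - 51*m^2/4 - sqrt(2)*m^2 - 35*sqrt(2)*m/4 + 4*m + 35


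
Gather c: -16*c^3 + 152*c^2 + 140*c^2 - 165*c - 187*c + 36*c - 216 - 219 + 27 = -16*c^3 + 292*c^2 - 316*c - 408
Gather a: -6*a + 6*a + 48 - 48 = 0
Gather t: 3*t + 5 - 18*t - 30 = -15*t - 25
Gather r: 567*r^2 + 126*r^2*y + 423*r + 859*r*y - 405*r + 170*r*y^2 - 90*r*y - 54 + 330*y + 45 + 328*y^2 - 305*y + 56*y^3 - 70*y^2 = r^2*(126*y + 567) + r*(170*y^2 + 769*y + 18) + 56*y^3 + 258*y^2 + 25*y - 9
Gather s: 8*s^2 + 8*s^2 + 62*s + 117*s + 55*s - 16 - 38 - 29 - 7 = 16*s^2 + 234*s - 90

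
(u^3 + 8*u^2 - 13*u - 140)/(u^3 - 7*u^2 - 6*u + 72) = (u^2 + 12*u + 35)/(u^2 - 3*u - 18)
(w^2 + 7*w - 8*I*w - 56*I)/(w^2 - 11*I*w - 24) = (w + 7)/(w - 3*I)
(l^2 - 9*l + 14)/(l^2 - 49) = (l - 2)/(l + 7)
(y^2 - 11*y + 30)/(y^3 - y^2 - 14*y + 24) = (y^2 - 11*y + 30)/(y^3 - y^2 - 14*y + 24)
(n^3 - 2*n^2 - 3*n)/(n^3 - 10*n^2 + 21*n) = (n + 1)/(n - 7)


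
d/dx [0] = 0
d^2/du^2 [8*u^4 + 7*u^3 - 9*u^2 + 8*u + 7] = 96*u^2 + 42*u - 18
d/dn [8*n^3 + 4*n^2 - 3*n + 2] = 24*n^2 + 8*n - 3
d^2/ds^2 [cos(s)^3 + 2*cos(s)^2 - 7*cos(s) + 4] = 25*cos(s)/4 - 4*cos(2*s) - 9*cos(3*s)/4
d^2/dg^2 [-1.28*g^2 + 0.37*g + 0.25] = -2.56000000000000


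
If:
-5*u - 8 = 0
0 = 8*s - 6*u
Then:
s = -6/5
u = -8/5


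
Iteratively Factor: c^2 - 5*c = (c - 5)*(c)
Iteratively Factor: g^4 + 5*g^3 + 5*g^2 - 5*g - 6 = (g - 1)*(g^3 + 6*g^2 + 11*g + 6) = (g - 1)*(g + 2)*(g^2 + 4*g + 3) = (g - 1)*(g + 2)*(g + 3)*(g + 1)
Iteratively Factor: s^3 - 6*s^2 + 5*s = (s - 5)*(s^2 - s) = s*(s - 5)*(s - 1)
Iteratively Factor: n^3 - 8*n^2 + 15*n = (n)*(n^2 - 8*n + 15) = n*(n - 3)*(n - 5)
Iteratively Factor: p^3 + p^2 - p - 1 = (p - 1)*(p^2 + 2*p + 1) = (p - 1)*(p + 1)*(p + 1)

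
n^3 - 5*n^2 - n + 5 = (n - 5)*(n - 1)*(n + 1)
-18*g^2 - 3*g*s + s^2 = (-6*g + s)*(3*g + s)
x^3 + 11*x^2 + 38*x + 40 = (x + 2)*(x + 4)*(x + 5)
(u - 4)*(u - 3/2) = u^2 - 11*u/2 + 6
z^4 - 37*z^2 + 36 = (z - 6)*(z - 1)*(z + 1)*(z + 6)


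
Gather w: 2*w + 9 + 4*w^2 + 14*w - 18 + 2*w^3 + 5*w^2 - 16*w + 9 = 2*w^3 + 9*w^2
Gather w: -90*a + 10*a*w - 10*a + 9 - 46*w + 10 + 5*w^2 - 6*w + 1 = -100*a + 5*w^2 + w*(10*a - 52) + 20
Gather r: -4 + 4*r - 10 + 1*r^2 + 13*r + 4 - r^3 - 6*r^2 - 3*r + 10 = -r^3 - 5*r^2 + 14*r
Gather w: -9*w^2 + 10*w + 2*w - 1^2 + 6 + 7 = -9*w^2 + 12*w + 12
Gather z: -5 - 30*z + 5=-30*z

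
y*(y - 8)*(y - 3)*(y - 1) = y^4 - 12*y^3 + 35*y^2 - 24*y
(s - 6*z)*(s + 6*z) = s^2 - 36*z^2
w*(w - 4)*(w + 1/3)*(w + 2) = w^4 - 5*w^3/3 - 26*w^2/3 - 8*w/3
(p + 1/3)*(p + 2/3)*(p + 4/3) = p^3 + 7*p^2/3 + 14*p/9 + 8/27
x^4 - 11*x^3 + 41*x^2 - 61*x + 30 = (x - 5)*(x - 3)*(x - 2)*(x - 1)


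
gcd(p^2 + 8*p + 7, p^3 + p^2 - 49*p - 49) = p^2 + 8*p + 7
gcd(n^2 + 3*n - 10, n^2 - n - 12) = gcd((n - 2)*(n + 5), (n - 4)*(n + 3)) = 1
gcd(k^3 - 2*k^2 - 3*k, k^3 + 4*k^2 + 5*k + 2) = k + 1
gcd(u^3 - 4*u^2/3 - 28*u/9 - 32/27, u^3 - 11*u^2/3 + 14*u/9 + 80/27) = u^2 - 2*u - 16/9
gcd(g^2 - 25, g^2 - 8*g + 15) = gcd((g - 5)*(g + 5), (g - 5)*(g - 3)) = g - 5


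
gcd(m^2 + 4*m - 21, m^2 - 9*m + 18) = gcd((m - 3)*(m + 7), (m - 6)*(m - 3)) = m - 3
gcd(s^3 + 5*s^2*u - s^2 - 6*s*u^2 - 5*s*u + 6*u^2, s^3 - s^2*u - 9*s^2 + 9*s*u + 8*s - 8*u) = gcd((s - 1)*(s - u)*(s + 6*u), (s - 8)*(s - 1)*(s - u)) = s^2 - s*u - s + u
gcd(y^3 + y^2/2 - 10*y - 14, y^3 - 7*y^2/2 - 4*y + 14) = y^2 - 3*y/2 - 7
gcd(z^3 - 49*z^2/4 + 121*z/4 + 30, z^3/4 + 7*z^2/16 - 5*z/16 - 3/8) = z + 3/4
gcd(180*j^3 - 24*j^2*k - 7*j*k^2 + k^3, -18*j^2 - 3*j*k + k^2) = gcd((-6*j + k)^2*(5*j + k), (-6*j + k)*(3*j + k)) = 6*j - k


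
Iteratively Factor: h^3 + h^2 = (h)*(h^2 + h) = h*(h + 1)*(h)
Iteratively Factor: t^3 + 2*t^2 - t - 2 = (t + 2)*(t^2 - 1) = (t - 1)*(t + 2)*(t + 1)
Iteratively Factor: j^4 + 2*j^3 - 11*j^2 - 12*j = (j + 4)*(j^3 - 2*j^2 - 3*j) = (j - 3)*(j + 4)*(j^2 + j) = (j - 3)*(j + 1)*(j + 4)*(j)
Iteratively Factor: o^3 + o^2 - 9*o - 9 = (o - 3)*(o^2 + 4*o + 3) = (o - 3)*(o + 3)*(o + 1)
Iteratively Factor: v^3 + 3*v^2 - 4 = (v + 2)*(v^2 + v - 2) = (v - 1)*(v + 2)*(v + 2)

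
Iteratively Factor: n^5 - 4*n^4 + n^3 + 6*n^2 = (n - 2)*(n^4 - 2*n^3 - 3*n^2) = n*(n - 2)*(n^3 - 2*n^2 - 3*n) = n^2*(n - 2)*(n^2 - 2*n - 3) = n^2*(n - 2)*(n + 1)*(n - 3)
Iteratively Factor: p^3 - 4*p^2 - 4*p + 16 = (p - 2)*(p^2 - 2*p - 8) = (p - 4)*(p - 2)*(p + 2)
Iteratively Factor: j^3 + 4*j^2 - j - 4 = (j + 4)*(j^2 - 1) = (j - 1)*(j + 4)*(j + 1)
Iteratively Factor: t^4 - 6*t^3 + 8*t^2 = (t)*(t^3 - 6*t^2 + 8*t) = t*(t - 4)*(t^2 - 2*t) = t^2*(t - 4)*(t - 2)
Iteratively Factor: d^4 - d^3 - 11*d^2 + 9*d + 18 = (d + 3)*(d^3 - 4*d^2 + d + 6) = (d - 3)*(d + 3)*(d^2 - d - 2) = (d - 3)*(d - 2)*(d + 3)*(d + 1)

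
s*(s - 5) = s^2 - 5*s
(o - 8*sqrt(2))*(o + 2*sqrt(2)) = o^2 - 6*sqrt(2)*o - 32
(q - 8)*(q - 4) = q^2 - 12*q + 32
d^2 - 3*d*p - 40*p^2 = (d - 8*p)*(d + 5*p)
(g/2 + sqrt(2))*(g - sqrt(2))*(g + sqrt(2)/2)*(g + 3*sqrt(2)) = g^4/2 + 9*sqrt(2)*g^3/4 + 3*g^2 - 11*sqrt(2)*g/2 - 6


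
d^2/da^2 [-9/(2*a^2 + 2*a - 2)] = 9*(a^2 + a - (2*a + 1)^2 - 1)/(a^2 + a - 1)^3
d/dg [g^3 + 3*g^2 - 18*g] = 3*g^2 + 6*g - 18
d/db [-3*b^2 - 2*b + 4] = -6*b - 2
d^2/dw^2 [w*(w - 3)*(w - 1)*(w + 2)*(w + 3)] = 20*w^3 + 12*w^2 - 66*w - 18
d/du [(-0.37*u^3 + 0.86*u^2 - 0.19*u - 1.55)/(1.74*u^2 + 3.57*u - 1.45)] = (-0.6438*u^4 - 2.6418*u^3 + 5.0103*u^2 + 2.9*u + 5.809)/(3.0276*u^4 + 12.4236*u^3 + 7.6989*u^2 - 10.353*u + 2.1025)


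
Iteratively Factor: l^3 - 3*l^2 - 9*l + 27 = (l + 3)*(l^2 - 6*l + 9) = (l - 3)*(l + 3)*(l - 3)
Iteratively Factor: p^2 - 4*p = (p - 4)*(p)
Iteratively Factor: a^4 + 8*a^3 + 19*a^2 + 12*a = (a + 1)*(a^3 + 7*a^2 + 12*a) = a*(a + 1)*(a^2 + 7*a + 12) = a*(a + 1)*(a + 3)*(a + 4)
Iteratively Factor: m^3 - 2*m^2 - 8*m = (m - 4)*(m^2 + 2*m) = (m - 4)*(m + 2)*(m)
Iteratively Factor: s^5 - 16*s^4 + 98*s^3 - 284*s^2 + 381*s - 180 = (s - 3)*(s^4 - 13*s^3 + 59*s^2 - 107*s + 60) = (s - 5)*(s - 3)*(s^3 - 8*s^2 + 19*s - 12) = (s - 5)*(s - 3)^2*(s^2 - 5*s + 4) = (s - 5)*(s - 3)^2*(s - 1)*(s - 4)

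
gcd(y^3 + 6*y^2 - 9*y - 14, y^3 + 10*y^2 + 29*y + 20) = y + 1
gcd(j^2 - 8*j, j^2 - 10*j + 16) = j - 8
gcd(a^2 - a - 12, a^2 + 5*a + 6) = a + 3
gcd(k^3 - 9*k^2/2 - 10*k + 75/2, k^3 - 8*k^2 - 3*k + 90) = k^2 - 2*k - 15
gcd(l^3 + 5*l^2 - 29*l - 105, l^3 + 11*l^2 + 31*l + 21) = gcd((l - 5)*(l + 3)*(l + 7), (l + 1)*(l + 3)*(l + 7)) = l^2 + 10*l + 21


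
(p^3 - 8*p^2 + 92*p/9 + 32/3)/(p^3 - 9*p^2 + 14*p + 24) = (p^2 - 2*p - 16/9)/(p^2 - 3*p - 4)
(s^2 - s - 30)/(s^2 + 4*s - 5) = (s - 6)/(s - 1)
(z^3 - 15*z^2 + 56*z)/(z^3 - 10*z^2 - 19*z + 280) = z/(z + 5)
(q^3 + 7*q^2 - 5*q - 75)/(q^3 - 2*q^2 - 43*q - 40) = (q^2 + 2*q - 15)/(q^2 - 7*q - 8)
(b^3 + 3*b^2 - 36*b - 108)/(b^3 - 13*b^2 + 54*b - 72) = (b^2 + 9*b + 18)/(b^2 - 7*b + 12)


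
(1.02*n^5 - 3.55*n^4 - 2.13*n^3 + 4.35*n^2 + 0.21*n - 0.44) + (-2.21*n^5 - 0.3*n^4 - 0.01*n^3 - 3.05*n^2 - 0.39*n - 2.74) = -1.19*n^5 - 3.85*n^4 - 2.14*n^3 + 1.3*n^2 - 0.18*n - 3.18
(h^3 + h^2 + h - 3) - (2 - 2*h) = h^3 + h^2 + 3*h - 5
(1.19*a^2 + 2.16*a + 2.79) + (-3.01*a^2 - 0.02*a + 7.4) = -1.82*a^2 + 2.14*a + 10.19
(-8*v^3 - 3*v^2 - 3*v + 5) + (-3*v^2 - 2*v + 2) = -8*v^3 - 6*v^2 - 5*v + 7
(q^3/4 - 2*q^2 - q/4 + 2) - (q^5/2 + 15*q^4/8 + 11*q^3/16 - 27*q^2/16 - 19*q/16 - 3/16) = -q^5/2 - 15*q^4/8 - 7*q^3/16 - 5*q^2/16 + 15*q/16 + 35/16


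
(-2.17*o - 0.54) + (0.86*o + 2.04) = 1.5 - 1.31*o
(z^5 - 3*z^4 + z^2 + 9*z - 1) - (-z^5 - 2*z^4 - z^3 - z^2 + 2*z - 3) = 2*z^5 - z^4 + z^3 + 2*z^2 + 7*z + 2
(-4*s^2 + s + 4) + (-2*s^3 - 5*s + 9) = -2*s^3 - 4*s^2 - 4*s + 13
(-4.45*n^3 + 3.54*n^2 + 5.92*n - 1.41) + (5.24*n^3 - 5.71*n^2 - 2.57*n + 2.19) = 0.79*n^3 - 2.17*n^2 + 3.35*n + 0.78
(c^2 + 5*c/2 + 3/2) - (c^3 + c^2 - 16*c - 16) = -c^3 + 37*c/2 + 35/2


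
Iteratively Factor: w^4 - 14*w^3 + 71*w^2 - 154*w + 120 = (w - 4)*(w^3 - 10*w^2 + 31*w - 30) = (w - 4)*(w - 2)*(w^2 - 8*w + 15) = (w - 4)*(w - 3)*(w - 2)*(w - 5)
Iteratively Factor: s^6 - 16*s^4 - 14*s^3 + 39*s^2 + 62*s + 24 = (s + 1)*(s^5 - s^4 - 15*s^3 + s^2 + 38*s + 24) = (s + 1)*(s + 3)*(s^4 - 4*s^3 - 3*s^2 + 10*s + 8) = (s - 2)*(s + 1)*(s + 3)*(s^3 - 2*s^2 - 7*s - 4) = (s - 2)*(s + 1)^2*(s + 3)*(s^2 - 3*s - 4) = (s - 2)*(s + 1)^3*(s + 3)*(s - 4)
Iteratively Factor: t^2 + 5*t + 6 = (t + 3)*(t + 2)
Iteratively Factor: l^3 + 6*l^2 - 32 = (l - 2)*(l^2 + 8*l + 16) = (l - 2)*(l + 4)*(l + 4)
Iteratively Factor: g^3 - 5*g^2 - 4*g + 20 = (g - 5)*(g^2 - 4) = (g - 5)*(g + 2)*(g - 2)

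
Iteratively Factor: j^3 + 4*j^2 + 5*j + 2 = (j + 2)*(j^2 + 2*j + 1) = (j + 1)*(j + 2)*(j + 1)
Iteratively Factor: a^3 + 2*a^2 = (a)*(a^2 + 2*a) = a*(a + 2)*(a)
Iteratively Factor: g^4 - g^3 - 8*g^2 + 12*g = (g)*(g^3 - g^2 - 8*g + 12) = g*(g + 3)*(g^2 - 4*g + 4) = g*(g - 2)*(g + 3)*(g - 2)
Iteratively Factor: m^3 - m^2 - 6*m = (m)*(m^2 - m - 6) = m*(m - 3)*(m + 2)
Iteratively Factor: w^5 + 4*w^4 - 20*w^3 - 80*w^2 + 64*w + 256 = (w + 4)*(w^4 - 20*w^2 + 64) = (w - 4)*(w + 4)*(w^3 + 4*w^2 - 4*w - 16) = (w - 4)*(w - 2)*(w + 4)*(w^2 + 6*w + 8) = (w - 4)*(w - 2)*(w + 4)^2*(w + 2)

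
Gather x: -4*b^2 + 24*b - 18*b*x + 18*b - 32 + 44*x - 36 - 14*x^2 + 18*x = -4*b^2 + 42*b - 14*x^2 + x*(62 - 18*b) - 68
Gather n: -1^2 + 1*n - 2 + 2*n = 3*n - 3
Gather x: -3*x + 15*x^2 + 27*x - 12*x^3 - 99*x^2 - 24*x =-12*x^3 - 84*x^2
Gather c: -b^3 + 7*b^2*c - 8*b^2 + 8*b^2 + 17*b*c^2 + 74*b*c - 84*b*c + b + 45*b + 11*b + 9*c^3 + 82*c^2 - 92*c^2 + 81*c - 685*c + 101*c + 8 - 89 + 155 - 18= -b^3 + 57*b + 9*c^3 + c^2*(17*b - 10) + c*(7*b^2 - 10*b - 503) + 56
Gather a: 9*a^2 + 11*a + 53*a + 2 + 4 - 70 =9*a^2 + 64*a - 64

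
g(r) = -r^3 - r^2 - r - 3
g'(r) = -3*r^2 - 2*r - 1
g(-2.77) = 13.35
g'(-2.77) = -18.48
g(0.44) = -3.72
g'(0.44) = -2.46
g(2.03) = -17.52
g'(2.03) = -17.42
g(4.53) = -121.01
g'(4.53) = -71.62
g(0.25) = -3.33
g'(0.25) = -1.69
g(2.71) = -32.96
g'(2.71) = -28.45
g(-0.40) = -2.70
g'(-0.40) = -0.68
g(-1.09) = -1.80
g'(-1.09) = -2.38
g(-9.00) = 654.00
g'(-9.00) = -226.00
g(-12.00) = 1593.00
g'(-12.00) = -409.00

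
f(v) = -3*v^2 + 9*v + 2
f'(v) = 9 - 6*v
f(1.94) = 8.17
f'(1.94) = -2.64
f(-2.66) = -43.17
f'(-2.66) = 24.96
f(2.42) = 6.21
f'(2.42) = -5.52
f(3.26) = -0.54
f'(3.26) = -10.56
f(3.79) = -6.98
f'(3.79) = -13.74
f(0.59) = 6.27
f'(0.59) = 5.46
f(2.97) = 2.27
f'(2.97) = -8.82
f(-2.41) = -37.11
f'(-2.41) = 23.46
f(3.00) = 2.00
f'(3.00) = -9.00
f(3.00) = 2.00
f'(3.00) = -9.00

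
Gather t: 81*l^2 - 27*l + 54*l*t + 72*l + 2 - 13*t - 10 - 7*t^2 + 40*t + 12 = 81*l^2 + 45*l - 7*t^2 + t*(54*l + 27) + 4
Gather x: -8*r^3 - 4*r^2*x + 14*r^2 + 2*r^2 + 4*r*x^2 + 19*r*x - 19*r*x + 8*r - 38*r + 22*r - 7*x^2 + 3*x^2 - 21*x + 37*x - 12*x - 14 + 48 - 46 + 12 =-8*r^3 + 16*r^2 - 8*r + x^2*(4*r - 4) + x*(4 - 4*r^2)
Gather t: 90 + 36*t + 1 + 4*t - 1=40*t + 90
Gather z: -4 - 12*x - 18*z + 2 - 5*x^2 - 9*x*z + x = -5*x^2 - 11*x + z*(-9*x - 18) - 2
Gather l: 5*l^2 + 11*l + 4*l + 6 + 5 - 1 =5*l^2 + 15*l + 10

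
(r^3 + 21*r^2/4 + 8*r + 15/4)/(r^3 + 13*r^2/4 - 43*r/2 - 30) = (r^2 + 4*r + 3)/(r^2 + 2*r - 24)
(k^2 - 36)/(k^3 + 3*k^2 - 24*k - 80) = (k^2 - 36)/(k^3 + 3*k^2 - 24*k - 80)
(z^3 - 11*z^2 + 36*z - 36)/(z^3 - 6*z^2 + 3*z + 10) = (z^2 - 9*z + 18)/(z^2 - 4*z - 5)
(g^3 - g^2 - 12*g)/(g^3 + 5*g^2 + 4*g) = (g^2 - g - 12)/(g^2 + 5*g + 4)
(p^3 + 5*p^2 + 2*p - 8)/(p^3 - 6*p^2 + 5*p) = (p^2 + 6*p + 8)/(p*(p - 5))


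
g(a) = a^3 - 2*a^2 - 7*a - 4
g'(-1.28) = 3.04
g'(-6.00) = 125.00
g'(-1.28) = 3.04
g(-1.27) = -0.38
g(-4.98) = -142.25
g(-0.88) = -0.07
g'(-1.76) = 9.33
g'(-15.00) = 728.00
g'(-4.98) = 87.32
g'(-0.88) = -1.16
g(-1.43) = -1.00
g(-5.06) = -149.34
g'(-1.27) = 2.92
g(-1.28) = -0.41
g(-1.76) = -3.33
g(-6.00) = -250.00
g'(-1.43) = 4.85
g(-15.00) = -3724.00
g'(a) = 3*a^2 - 4*a - 7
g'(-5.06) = 90.05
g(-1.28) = -0.41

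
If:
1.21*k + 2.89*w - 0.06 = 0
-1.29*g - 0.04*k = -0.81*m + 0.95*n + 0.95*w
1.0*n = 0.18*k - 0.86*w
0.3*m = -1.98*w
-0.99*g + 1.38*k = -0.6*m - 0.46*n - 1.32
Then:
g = -1.35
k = -0.78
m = -2.29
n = -0.44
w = 0.35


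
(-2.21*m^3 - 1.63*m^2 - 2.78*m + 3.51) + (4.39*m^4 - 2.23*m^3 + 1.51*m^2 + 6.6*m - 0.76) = 4.39*m^4 - 4.44*m^3 - 0.12*m^2 + 3.82*m + 2.75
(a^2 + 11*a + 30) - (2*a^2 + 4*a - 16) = -a^2 + 7*a + 46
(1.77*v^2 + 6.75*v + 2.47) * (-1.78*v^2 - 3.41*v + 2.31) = -3.1506*v^4 - 18.0507*v^3 - 23.3254*v^2 + 7.1698*v + 5.7057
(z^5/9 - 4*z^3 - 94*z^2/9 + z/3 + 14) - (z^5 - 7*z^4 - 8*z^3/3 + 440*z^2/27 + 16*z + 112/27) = -8*z^5/9 + 7*z^4 - 4*z^3/3 - 722*z^2/27 - 47*z/3 + 266/27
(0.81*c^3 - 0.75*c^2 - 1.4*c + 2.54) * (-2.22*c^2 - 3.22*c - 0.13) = -1.7982*c^5 - 0.9432*c^4 + 5.4177*c^3 - 1.0333*c^2 - 7.9968*c - 0.3302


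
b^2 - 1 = (b - 1)*(b + 1)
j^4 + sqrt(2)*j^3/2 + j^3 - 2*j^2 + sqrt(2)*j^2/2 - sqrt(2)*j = j*(j - 1)*(j + 2)*(j + sqrt(2)/2)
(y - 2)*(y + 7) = y^2 + 5*y - 14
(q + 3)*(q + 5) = q^2 + 8*q + 15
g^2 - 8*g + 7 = (g - 7)*(g - 1)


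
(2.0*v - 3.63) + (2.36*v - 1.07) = 4.36*v - 4.7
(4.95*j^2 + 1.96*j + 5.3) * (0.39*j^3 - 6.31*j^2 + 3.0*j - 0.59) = 1.9305*j^5 - 30.4701*j^4 + 4.5494*j^3 - 30.4835*j^2 + 14.7436*j - 3.127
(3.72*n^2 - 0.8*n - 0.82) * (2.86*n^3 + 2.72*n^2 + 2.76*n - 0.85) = 10.6392*n^5 + 7.8304*n^4 + 5.746*n^3 - 7.6004*n^2 - 1.5832*n + 0.697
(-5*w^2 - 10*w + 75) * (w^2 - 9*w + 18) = -5*w^4 + 35*w^3 + 75*w^2 - 855*w + 1350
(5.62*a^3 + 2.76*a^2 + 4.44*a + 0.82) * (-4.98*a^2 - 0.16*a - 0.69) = -27.9876*a^5 - 14.644*a^4 - 26.4306*a^3 - 6.6984*a^2 - 3.1948*a - 0.5658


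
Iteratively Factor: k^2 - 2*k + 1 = (k - 1)*(k - 1)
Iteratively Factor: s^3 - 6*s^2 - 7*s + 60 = (s - 5)*(s^2 - s - 12) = (s - 5)*(s - 4)*(s + 3)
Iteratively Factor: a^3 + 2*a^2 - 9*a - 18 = (a + 2)*(a^2 - 9) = (a + 2)*(a + 3)*(a - 3)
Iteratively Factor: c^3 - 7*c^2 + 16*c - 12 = (c - 2)*(c^2 - 5*c + 6) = (c - 2)^2*(c - 3)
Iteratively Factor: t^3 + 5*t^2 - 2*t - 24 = (t - 2)*(t^2 + 7*t + 12) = (t - 2)*(t + 3)*(t + 4)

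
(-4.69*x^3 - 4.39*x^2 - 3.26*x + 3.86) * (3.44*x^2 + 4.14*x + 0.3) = -16.1336*x^5 - 34.5182*x^4 - 30.796*x^3 - 1.535*x^2 + 15.0024*x + 1.158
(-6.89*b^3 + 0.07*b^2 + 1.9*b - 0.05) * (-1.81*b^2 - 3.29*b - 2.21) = 12.4709*b^5 + 22.5414*b^4 + 11.5576*b^3 - 6.3152*b^2 - 4.0345*b + 0.1105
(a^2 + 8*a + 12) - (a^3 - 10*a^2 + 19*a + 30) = -a^3 + 11*a^2 - 11*a - 18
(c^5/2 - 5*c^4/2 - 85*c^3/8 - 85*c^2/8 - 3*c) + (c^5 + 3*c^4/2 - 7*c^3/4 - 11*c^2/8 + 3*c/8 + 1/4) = 3*c^5/2 - c^4 - 99*c^3/8 - 12*c^2 - 21*c/8 + 1/4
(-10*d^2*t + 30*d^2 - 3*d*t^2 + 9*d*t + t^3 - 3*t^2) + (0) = -10*d^2*t + 30*d^2 - 3*d*t^2 + 9*d*t + t^3 - 3*t^2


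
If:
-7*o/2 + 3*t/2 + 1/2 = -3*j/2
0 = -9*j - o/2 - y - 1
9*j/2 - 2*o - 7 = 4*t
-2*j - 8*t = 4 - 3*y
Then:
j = 46/289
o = -110/289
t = -399/289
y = -648/289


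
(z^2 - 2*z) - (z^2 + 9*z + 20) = -11*z - 20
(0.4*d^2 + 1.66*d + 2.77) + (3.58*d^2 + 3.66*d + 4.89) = 3.98*d^2 + 5.32*d + 7.66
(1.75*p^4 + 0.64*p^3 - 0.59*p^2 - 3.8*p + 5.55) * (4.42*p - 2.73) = 7.735*p^5 - 1.9487*p^4 - 4.355*p^3 - 15.1853*p^2 + 34.905*p - 15.1515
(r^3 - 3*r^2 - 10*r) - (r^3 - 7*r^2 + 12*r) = 4*r^2 - 22*r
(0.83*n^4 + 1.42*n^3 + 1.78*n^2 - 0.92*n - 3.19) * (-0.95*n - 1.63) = -0.7885*n^5 - 2.7019*n^4 - 4.0056*n^3 - 2.0274*n^2 + 4.5301*n + 5.1997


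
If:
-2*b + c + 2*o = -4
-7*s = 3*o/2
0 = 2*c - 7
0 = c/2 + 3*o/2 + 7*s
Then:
No Solution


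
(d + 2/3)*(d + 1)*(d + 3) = d^3 + 14*d^2/3 + 17*d/3 + 2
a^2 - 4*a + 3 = (a - 3)*(a - 1)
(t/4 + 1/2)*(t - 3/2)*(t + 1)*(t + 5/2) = t^4/4 + t^3 + 5*t^2/16 - 37*t/16 - 15/8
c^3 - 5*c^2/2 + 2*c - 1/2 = (c - 1)^2*(c - 1/2)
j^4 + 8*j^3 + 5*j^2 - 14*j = j*(j - 1)*(j + 2)*(j + 7)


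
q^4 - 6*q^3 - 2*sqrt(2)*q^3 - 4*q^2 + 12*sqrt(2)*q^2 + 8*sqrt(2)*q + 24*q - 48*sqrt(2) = (q - 6)*(q - 2)*(q + 2)*(q - 2*sqrt(2))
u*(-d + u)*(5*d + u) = -5*d^2*u + 4*d*u^2 + u^3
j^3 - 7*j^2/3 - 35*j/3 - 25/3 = (j - 5)*(j + 1)*(j + 5/3)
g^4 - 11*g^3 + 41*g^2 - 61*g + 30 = (g - 5)*(g - 3)*(g - 2)*(g - 1)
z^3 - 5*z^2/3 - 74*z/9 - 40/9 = (z - 4)*(z + 2/3)*(z + 5/3)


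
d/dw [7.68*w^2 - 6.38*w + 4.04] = 15.36*w - 6.38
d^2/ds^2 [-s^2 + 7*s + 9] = -2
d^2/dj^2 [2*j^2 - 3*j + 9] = 4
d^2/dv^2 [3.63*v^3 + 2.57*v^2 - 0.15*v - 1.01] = 21.78*v + 5.14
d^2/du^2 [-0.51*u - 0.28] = 0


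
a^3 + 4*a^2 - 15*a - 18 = (a - 3)*(a + 1)*(a + 6)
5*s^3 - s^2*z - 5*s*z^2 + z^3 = (-5*s + z)*(-s + z)*(s + z)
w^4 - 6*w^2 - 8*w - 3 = (w - 3)*(w + 1)^3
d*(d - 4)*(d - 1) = d^3 - 5*d^2 + 4*d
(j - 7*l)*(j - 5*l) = j^2 - 12*j*l + 35*l^2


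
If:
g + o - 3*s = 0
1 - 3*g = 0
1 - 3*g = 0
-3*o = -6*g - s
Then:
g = 1/3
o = 19/24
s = 3/8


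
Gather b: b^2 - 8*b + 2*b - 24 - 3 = b^2 - 6*b - 27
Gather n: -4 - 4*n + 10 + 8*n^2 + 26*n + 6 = 8*n^2 + 22*n + 12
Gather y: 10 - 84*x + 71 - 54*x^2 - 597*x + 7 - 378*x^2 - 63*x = -432*x^2 - 744*x + 88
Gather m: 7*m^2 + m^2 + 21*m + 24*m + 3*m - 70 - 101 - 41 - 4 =8*m^2 + 48*m - 216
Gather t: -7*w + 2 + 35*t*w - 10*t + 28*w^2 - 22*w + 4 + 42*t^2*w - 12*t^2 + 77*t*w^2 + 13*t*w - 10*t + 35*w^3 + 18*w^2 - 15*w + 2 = t^2*(42*w - 12) + t*(77*w^2 + 48*w - 20) + 35*w^3 + 46*w^2 - 44*w + 8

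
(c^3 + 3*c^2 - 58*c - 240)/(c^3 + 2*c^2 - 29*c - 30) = (c^2 - 3*c - 40)/(c^2 - 4*c - 5)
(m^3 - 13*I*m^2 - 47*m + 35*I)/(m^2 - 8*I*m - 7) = m - 5*I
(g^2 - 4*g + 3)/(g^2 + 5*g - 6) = (g - 3)/(g + 6)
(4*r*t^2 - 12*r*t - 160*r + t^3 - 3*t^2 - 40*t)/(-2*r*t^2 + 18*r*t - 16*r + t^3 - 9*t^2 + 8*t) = (-4*r*t - 20*r - t^2 - 5*t)/(2*r*t - 2*r - t^2 + t)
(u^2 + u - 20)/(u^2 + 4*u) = (u^2 + u - 20)/(u*(u + 4))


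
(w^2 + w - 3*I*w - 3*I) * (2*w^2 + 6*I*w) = 2*w^4 + 2*w^3 + 18*w^2 + 18*w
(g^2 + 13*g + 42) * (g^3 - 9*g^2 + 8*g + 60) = g^5 + 4*g^4 - 67*g^3 - 214*g^2 + 1116*g + 2520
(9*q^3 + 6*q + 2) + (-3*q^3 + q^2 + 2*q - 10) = 6*q^3 + q^2 + 8*q - 8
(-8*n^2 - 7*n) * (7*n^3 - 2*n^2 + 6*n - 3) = -56*n^5 - 33*n^4 - 34*n^3 - 18*n^2 + 21*n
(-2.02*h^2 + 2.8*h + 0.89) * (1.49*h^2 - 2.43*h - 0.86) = -3.0098*h^4 + 9.0806*h^3 - 3.7407*h^2 - 4.5707*h - 0.7654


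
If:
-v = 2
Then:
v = -2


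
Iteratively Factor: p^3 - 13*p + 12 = (p - 1)*(p^2 + p - 12) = (p - 1)*(p + 4)*(p - 3)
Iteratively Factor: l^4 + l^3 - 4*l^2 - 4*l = (l + 1)*(l^3 - 4*l) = (l - 2)*(l + 1)*(l^2 + 2*l) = (l - 2)*(l + 1)*(l + 2)*(l)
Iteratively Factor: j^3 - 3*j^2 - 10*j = (j + 2)*(j^2 - 5*j) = (j - 5)*(j + 2)*(j)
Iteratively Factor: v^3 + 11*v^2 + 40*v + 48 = (v + 4)*(v^2 + 7*v + 12) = (v + 3)*(v + 4)*(v + 4)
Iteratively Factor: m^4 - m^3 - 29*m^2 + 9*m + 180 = (m + 3)*(m^3 - 4*m^2 - 17*m + 60) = (m + 3)*(m + 4)*(m^2 - 8*m + 15) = (m - 3)*(m + 3)*(m + 4)*(m - 5)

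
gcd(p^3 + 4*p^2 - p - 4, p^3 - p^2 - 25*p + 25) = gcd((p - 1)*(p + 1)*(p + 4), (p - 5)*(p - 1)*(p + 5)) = p - 1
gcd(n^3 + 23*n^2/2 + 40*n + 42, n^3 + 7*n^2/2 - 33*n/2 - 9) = n + 6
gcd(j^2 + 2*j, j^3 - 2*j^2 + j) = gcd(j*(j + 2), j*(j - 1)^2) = j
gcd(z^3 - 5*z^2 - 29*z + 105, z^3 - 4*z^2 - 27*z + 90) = z^2 + 2*z - 15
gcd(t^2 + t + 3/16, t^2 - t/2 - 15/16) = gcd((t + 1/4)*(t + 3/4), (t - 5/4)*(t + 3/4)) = t + 3/4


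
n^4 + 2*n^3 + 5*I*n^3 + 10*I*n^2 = n^2*(n + 2)*(n + 5*I)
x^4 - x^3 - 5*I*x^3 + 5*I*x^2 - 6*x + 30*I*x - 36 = (x - 3)*(x + 2)*(x - 6*I)*(x + I)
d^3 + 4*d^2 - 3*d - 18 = (d - 2)*(d + 3)^2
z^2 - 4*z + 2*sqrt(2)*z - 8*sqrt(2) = (z - 4)*(z + 2*sqrt(2))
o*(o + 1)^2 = o^3 + 2*o^2 + o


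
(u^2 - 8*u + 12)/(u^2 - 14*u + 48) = (u - 2)/(u - 8)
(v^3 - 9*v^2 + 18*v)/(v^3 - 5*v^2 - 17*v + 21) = v*(v^2 - 9*v + 18)/(v^3 - 5*v^2 - 17*v + 21)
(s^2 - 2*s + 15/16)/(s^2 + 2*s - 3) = (s^2 - 2*s + 15/16)/(s^2 + 2*s - 3)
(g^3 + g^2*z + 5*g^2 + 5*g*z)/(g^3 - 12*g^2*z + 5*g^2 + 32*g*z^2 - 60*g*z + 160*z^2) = g*(g + z)/(g^2 - 12*g*z + 32*z^2)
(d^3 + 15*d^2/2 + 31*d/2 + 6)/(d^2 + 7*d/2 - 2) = (2*d^2 + 7*d + 3)/(2*d - 1)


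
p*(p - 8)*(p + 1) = p^3 - 7*p^2 - 8*p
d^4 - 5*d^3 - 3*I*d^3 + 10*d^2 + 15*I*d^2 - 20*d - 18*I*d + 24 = (d - 3)*(d - 2)*(d - 4*I)*(d + I)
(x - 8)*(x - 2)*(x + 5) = x^3 - 5*x^2 - 34*x + 80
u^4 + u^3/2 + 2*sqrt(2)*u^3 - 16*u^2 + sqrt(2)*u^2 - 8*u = u*(u + 1/2)*(u - 2*sqrt(2))*(u + 4*sqrt(2))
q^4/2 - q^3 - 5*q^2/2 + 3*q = q*(q/2 + 1)*(q - 3)*(q - 1)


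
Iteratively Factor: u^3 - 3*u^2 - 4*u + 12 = (u - 2)*(u^2 - u - 6) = (u - 2)*(u + 2)*(u - 3)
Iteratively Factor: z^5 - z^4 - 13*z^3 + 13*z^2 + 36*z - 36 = (z + 3)*(z^4 - 4*z^3 - z^2 + 16*z - 12) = (z - 1)*(z + 3)*(z^3 - 3*z^2 - 4*z + 12) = (z - 2)*(z - 1)*(z + 3)*(z^2 - z - 6) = (z - 3)*(z - 2)*(z - 1)*(z + 3)*(z + 2)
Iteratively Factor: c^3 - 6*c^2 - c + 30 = (c + 2)*(c^2 - 8*c + 15) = (c - 5)*(c + 2)*(c - 3)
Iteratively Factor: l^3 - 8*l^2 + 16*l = (l)*(l^2 - 8*l + 16) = l*(l - 4)*(l - 4)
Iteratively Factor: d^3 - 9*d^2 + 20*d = (d)*(d^2 - 9*d + 20) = d*(d - 4)*(d - 5)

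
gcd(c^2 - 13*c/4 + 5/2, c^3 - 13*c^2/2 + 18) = c - 2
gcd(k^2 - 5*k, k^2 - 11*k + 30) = k - 5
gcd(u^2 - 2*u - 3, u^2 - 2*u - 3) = u^2 - 2*u - 3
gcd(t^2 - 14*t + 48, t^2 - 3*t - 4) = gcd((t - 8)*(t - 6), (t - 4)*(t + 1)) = 1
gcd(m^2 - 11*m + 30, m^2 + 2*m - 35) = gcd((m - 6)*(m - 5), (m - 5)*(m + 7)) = m - 5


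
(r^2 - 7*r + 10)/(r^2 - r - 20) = (r - 2)/(r + 4)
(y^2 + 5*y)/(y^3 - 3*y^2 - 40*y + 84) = y*(y + 5)/(y^3 - 3*y^2 - 40*y + 84)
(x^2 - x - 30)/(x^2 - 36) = (x + 5)/(x + 6)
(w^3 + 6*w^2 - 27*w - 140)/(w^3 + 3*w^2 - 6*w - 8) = (w^2 + 2*w - 35)/(w^2 - w - 2)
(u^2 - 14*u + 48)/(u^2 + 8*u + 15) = (u^2 - 14*u + 48)/(u^2 + 8*u + 15)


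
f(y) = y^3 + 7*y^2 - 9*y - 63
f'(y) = 3*y^2 + 14*y - 9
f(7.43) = 666.74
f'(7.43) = 260.63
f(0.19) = -64.45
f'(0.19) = -6.23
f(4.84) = 170.80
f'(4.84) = 129.04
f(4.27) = 104.05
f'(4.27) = 105.48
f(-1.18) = -44.28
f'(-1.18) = -21.34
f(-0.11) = -61.93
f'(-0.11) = -10.50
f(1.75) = -51.95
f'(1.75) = 24.69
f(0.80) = -65.21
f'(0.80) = 4.12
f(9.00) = 1152.00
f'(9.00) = 360.00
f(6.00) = 351.00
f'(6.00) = 183.00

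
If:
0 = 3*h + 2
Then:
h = -2/3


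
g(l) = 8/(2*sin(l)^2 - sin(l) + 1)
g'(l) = 8*(-4*sin(l)*cos(l) + cos(l))/(2*sin(l)^2 - sin(l) + 1)^2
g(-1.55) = 2.00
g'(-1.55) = 0.05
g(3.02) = 8.81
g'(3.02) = -4.96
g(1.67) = 4.03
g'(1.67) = 0.60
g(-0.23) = 6.01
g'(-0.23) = 8.39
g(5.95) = 5.19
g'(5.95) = 7.35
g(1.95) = 4.45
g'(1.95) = 2.49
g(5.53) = 3.05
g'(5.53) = 3.18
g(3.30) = 6.63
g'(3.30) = -8.84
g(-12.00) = 7.70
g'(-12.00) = -7.16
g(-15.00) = 3.21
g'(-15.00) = -3.51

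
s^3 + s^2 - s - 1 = (s - 1)*(s + 1)^2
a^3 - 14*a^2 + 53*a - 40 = (a - 8)*(a - 5)*(a - 1)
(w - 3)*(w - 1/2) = w^2 - 7*w/2 + 3/2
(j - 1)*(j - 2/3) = j^2 - 5*j/3 + 2/3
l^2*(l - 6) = l^3 - 6*l^2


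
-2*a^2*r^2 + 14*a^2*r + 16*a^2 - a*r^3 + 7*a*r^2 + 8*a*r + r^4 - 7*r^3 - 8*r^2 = (-2*a + r)*(a + r)*(r - 8)*(r + 1)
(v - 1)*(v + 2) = v^2 + v - 2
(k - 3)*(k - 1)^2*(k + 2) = k^4 - 3*k^3 - 3*k^2 + 11*k - 6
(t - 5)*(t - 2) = t^2 - 7*t + 10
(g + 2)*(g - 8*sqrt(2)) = g^2 - 8*sqrt(2)*g + 2*g - 16*sqrt(2)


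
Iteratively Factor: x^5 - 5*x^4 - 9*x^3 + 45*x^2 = (x - 3)*(x^4 - 2*x^3 - 15*x^2) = (x - 3)*(x + 3)*(x^3 - 5*x^2) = x*(x - 3)*(x + 3)*(x^2 - 5*x) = x*(x - 5)*(x - 3)*(x + 3)*(x)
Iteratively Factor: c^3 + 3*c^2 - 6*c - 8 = (c + 1)*(c^2 + 2*c - 8) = (c - 2)*(c + 1)*(c + 4)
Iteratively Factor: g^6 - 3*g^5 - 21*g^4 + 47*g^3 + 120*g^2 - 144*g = (g + 3)*(g^5 - 6*g^4 - 3*g^3 + 56*g^2 - 48*g) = g*(g + 3)*(g^4 - 6*g^3 - 3*g^2 + 56*g - 48) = g*(g - 1)*(g + 3)*(g^3 - 5*g^2 - 8*g + 48) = g*(g - 4)*(g - 1)*(g + 3)*(g^2 - g - 12) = g*(g - 4)*(g - 1)*(g + 3)^2*(g - 4)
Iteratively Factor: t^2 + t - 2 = (t - 1)*(t + 2)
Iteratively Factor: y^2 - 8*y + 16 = (y - 4)*(y - 4)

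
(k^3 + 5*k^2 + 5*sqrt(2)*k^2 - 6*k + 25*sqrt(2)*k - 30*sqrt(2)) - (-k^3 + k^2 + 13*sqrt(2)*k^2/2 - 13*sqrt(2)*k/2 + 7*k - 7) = 2*k^3 - 3*sqrt(2)*k^2/2 + 4*k^2 - 13*k + 63*sqrt(2)*k/2 - 30*sqrt(2) + 7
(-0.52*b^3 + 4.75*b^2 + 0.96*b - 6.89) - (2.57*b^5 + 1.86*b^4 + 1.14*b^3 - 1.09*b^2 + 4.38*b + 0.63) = -2.57*b^5 - 1.86*b^4 - 1.66*b^3 + 5.84*b^2 - 3.42*b - 7.52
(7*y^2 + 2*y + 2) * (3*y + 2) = 21*y^3 + 20*y^2 + 10*y + 4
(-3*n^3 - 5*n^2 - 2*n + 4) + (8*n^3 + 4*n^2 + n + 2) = 5*n^3 - n^2 - n + 6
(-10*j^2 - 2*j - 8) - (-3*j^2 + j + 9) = -7*j^2 - 3*j - 17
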